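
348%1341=348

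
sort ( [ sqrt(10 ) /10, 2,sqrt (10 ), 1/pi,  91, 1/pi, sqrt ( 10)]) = [sqrt(10)/10,1/pi,1/pi, 2, sqrt(10 ), sqrt( 10 ) , 91]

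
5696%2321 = 1054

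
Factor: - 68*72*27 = - 2^5*3^5*17^1 = - 132192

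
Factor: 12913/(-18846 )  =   - 2^(- 1) * 3^( - 3) * 37^1=-  37/54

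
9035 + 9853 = 18888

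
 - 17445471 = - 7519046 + -9926425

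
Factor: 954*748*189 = 134868888 =2^3*3^5*7^1*11^1*17^1*53^1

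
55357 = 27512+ 27845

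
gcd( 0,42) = 42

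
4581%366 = 189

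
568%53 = 38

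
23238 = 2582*9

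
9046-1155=7891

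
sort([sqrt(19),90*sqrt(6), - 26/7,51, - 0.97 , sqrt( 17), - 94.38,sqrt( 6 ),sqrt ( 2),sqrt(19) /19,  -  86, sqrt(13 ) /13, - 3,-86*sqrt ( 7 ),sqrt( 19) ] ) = [ - 86*sqrt(7),-94.38,-86, - 26/7, - 3,  -  0.97 , sqrt ( 19 ) /19, sqrt( 13)/13,sqrt( 2 ),sqrt( 6),sqrt ( 17),sqrt ( 19),sqrt(19),51, 90*sqrt (6) ] 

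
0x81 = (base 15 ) 89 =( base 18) 73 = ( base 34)3R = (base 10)129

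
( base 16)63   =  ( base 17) 5E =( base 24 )43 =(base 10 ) 99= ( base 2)1100011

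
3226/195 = 16 + 106/195 = 16.54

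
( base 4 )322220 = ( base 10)3752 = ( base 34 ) 38C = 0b111010101000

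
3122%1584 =1538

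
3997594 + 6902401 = 10899995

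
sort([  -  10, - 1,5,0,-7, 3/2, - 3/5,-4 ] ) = [-10, - 7,-4, -1,-3/5, 0,3/2,  5 ] 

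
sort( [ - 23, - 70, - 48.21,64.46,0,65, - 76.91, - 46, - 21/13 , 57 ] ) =[ - 76.91, - 70,  -  48.21, - 46, - 23, - 21/13,0,57,64.46,65]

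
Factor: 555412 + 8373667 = 8929079 = 43^1 * 207653^1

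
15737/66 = 15737/66 = 238.44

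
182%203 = 182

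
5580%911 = 114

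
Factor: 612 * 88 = 2^5*3^2*11^1*17^1 = 53856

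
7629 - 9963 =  - 2334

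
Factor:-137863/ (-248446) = 12533/22586 = 2^ ( - 1) * 23^( - 1) *83^1 * 151^1*491^ ( - 1)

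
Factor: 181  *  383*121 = 8388083 = 11^2*181^1*383^1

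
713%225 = 38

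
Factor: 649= 11^1 * 59^1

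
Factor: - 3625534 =-2^1 * 11^1*223^1*739^1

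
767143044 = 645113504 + 122029540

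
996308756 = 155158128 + 841150628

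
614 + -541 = 73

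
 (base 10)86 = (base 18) 4e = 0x56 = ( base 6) 222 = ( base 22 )3K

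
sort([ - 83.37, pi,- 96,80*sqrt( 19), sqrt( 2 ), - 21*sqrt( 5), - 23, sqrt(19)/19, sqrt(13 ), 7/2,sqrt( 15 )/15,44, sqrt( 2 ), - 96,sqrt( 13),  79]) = [ - 96, - 96,-83.37, - 21*sqrt( 5 ), - 23, sqrt( 19 ) /19, sqrt( 15)/15, sqrt(2 ),sqrt( 2), pi, 7/2 , sqrt(13),  sqrt( 13), 44 , 79, 80 * sqrt(19) ]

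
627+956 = 1583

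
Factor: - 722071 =-7^1*29^1*3557^1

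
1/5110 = 1/5110=0.00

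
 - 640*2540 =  -1625600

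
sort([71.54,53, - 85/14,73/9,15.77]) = [ - 85/14,73/9,15.77,53,71.54 ]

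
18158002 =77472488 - 59314486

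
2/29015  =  2/29015= 0.00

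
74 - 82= - 8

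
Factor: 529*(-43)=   -22747= - 23^2*43^1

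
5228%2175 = 878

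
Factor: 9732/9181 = 2^2*3^1 * 811^1 * 9181^( -1 )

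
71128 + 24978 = 96106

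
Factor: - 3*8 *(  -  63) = 2^3*3^3*7^1 = 1512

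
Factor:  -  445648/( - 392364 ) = 2^2*3^( - 4 )*23^1 = 92/81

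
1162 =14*83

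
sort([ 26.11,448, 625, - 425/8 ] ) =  [ - 425/8, 26.11,448,625 ] 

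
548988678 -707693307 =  - 158704629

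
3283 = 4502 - 1219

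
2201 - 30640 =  - 28439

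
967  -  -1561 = 2528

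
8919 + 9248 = 18167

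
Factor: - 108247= - 108247^1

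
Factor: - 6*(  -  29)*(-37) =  - 6438 = - 2^1*3^1* 29^1*37^1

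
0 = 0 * 281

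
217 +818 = 1035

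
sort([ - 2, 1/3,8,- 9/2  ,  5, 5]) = [-9/2, - 2, 1/3 , 5,5, 8 ]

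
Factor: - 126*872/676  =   - 2^2*3^2*7^1 * 13^(-2 )*109^1 = - 27468/169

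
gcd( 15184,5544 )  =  8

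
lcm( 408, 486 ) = 33048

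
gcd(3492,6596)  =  388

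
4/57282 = 2/28641 = 0.00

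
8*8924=71392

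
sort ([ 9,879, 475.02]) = [9,475.02, 879 ] 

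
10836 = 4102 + 6734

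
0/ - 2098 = 0/1 = - 0.00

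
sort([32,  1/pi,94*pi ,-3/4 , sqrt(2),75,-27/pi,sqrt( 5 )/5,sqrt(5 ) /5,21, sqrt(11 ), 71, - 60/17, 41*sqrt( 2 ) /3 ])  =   [-27/pi,-60/17, - 3/4,1/pi, sqrt(5) /5,sqrt( 5 )/5,sqrt( 2 ), sqrt(11 ),41 * sqrt(2)/3,  21, 32 , 71,75,94*pi] 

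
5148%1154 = 532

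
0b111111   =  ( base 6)143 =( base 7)120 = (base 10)63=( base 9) 70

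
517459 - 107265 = 410194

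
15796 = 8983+6813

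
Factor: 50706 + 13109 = 63815 = 5^1* 12763^1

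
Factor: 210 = 2^1 *3^1*5^1*7^1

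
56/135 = 56/135 = 0.41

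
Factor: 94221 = 3^2 *19^2*29^1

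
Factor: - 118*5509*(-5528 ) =2^4*7^1*59^1 * 691^1 * 787^1 = 3593542736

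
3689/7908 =3689/7908 = 0.47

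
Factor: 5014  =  2^1*23^1*109^1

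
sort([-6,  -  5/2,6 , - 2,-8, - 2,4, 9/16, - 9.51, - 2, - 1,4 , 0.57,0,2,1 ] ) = [-9.51, - 8, - 6, - 5/2, - 2,  -  2 , - 2, - 1, 0,9/16, 0.57,1,2,4,4,6]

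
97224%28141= 12801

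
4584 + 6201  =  10785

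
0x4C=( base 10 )76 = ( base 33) 2A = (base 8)114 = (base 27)2m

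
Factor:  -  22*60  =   - 1320= -2^3* 3^1*5^1*11^1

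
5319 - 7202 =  - 1883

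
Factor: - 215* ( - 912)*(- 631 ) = -2^4* 3^1 * 5^1*19^1*43^1*631^1  =  -  123726480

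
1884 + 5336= 7220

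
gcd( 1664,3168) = 32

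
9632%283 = 10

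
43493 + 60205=103698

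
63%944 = 63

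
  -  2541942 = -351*7242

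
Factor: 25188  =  2^2* 3^1 * 2099^1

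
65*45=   2925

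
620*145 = 89900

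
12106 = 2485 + 9621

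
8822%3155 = 2512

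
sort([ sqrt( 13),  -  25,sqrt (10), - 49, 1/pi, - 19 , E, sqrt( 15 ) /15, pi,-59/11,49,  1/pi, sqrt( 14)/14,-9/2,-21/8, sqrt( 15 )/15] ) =[-49, - 25, - 19, - 59/11,-9/2, - 21/8,sqrt(15) /15, sqrt( 15)/15, sqrt( 14)/14,1/pi, 1/pi,E, pi,sqrt( 10),sqrt( 13 ),49 ]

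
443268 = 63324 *7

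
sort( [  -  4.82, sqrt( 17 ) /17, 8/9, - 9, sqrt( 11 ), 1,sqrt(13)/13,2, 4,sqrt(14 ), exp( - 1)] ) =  [ - 9,- 4.82,sqrt(17)/17, sqrt( 13)/13, exp(  -  1 ),8/9,1,2, sqrt ( 11), sqrt( 14), 4] 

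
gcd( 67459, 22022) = 7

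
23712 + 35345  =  59057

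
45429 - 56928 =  - 11499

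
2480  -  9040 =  - 6560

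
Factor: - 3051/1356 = - 2^( - 2)*3^2= -  9/4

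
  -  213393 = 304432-517825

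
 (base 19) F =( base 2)1111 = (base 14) 11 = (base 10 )15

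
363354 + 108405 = 471759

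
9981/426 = 3327/142 =23.43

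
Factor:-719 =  - 719^1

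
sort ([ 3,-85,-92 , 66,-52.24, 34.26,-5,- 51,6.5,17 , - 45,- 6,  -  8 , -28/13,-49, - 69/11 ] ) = [ - 92,- 85,-52.24,-51, - 49, -45, -8, - 69/11,-6, - 5,-28/13,3 , 6.5,17,34.26 , 66 ] 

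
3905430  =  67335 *58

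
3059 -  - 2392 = 5451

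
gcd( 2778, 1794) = 6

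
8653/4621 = 8653/4621 = 1.87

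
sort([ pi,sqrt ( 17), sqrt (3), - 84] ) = [  -  84,  sqrt( 3 ), pi, sqrt( 17)]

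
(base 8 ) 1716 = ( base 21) 248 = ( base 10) 974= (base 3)1100002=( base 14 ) 4D8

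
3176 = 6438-3262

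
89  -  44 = 45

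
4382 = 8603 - 4221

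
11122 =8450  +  2672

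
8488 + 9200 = 17688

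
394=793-399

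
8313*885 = 7357005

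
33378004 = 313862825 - 280484821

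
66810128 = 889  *75152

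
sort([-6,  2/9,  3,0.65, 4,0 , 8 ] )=[ - 6,0, 2/9,0.65,  3, 4, 8 ] 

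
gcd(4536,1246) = 14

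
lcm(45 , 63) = 315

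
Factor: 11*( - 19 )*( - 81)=3^4*11^1*19^1 = 16929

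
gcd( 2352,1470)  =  294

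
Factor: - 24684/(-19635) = 44/35 = 2^2*5^( - 1 )*7^( - 1)*11^1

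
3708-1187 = 2521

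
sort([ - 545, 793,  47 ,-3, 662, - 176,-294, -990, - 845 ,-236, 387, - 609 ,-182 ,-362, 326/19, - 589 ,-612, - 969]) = [ - 990, - 969 ,-845,-612 , - 609, - 589,- 545, - 362, - 294, - 236, - 182,-176,  -  3,326/19, 47, 387 , 662,793 ] 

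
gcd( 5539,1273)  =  1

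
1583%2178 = 1583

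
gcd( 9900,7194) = 66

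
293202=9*32578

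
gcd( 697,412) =1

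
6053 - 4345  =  1708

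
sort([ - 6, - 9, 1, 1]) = [ - 9, - 6,1,1]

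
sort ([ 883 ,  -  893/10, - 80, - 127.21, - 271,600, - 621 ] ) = [ - 621,  -  271, - 127.21, - 893/10, - 80,  600, 883]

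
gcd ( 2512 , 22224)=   16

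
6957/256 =6957/256=27.18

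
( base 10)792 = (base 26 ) 14C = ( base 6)3400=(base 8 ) 1430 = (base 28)108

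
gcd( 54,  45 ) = 9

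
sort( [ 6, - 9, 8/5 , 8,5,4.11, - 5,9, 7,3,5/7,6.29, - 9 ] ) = [ -9,-9 , - 5, 5/7, 8/5,3, 4.11, 5 , 6,6.29, 7, 8, 9] 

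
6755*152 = 1026760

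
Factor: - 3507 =-3^1 * 7^1*167^1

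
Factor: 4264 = 2^3*13^1*41^1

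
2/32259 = 2/32259 = 0.00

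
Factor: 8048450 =2^1*5^2*160969^1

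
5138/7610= 2569/3805 = 0.68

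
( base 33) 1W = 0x41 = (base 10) 65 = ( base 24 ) 2h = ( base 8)101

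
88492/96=22123/24 = 921.79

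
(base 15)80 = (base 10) 120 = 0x78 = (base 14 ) 88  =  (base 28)48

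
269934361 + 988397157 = 1258331518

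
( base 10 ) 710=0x2C6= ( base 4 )23012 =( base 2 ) 1011000110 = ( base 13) 428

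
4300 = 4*1075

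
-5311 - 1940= - 7251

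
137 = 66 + 71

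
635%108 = 95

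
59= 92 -33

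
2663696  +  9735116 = 12398812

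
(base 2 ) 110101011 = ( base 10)427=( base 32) db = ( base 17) 182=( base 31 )DO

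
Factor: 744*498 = 2^4 * 3^2*31^1 * 83^1 = 370512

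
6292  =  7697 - 1405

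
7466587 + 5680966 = 13147553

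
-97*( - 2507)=243179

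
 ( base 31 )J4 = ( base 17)20f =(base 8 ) 1121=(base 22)14l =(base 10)593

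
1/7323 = 1/7323 = 0.00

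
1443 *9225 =13311675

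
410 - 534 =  -124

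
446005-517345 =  - 71340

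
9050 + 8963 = 18013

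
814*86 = 70004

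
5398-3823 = 1575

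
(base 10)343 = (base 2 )101010111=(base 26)d5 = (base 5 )2333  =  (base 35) 9s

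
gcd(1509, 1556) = 1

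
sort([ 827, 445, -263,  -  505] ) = [ - 505,-263,  445, 827]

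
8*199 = 1592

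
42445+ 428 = 42873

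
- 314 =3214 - 3528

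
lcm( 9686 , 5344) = 154976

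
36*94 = 3384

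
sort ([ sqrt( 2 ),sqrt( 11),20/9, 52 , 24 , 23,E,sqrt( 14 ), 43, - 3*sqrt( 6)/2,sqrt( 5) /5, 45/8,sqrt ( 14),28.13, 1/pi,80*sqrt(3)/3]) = [ - 3*sqrt( 6)/2, 1/pi,sqrt(5) /5,sqrt (2),20/9,E,sqrt(11 ), sqrt(14 ),  sqrt (14 ), 45/8, 23,24, 28.13,43,80*sqrt( 3)/3, 52 ] 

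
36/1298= 18/649  =  0.03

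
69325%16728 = 2413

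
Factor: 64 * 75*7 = 2^6* 3^1*5^2*7^1 = 33600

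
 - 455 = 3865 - 4320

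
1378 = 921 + 457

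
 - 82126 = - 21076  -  61050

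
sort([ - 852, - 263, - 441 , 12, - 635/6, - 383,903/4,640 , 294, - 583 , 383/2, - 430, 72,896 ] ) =[-852,-583, - 441, - 430,-383 ,-263, - 635/6,12, 72,383/2, 903/4, 294, 640, 896 ] 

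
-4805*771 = - 3704655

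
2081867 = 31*67157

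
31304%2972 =1584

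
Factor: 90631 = 90631^1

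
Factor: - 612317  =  -612317^1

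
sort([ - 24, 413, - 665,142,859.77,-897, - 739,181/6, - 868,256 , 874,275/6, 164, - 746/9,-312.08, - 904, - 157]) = [ - 904, - 897, - 868 , - 739, - 665, - 312.08,-157 ,  -  746/9, - 24,  181/6, 275/6, 142,164,  256, 413,  859.77,874 ] 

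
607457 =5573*109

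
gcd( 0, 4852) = 4852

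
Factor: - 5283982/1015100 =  - 2641991/507550=-2^ ( - 1 )*5^(  -  2)*11^1*461^1* 521^1*10151^ (  -  1 ) 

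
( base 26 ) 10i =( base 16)2b6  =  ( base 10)694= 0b1010110110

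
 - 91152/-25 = 3646 + 2/25 = 3646.08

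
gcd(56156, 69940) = 4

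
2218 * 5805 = 12875490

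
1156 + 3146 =4302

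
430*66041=28397630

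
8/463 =8/463  =  0.02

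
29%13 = 3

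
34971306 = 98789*354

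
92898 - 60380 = 32518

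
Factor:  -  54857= - 11^1 * 4987^1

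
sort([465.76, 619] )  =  [ 465.76, 619 ] 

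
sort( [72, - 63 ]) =[ - 63 , 72]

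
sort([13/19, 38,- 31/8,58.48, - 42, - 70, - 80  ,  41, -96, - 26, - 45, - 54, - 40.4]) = [- 96,-80, - 70, - 54, - 45,-42,  -  40.4, - 26 , - 31/8, 13/19 , 38, 41, 58.48 ]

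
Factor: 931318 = 2^1*465659^1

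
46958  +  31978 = 78936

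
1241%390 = 71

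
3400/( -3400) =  - 1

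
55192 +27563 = 82755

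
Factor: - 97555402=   -  2^1*7^1*2347^1*2969^1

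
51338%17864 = 15610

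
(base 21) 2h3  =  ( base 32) 16Q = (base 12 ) 876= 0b10011011010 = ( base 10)1242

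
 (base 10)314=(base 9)378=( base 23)DF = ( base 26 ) C2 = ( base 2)100111010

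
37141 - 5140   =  32001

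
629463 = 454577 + 174886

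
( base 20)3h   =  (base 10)77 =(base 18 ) 45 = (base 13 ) 5C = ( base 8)115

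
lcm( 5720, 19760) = 217360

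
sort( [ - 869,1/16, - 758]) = [-869,- 758,1/16]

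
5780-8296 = -2516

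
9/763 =9/763 = 0.01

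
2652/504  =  5 + 11/42= 5.26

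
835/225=3  +  32/45  =  3.71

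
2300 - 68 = 2232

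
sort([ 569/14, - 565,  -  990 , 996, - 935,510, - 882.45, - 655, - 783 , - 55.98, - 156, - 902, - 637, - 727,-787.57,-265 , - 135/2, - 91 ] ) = [ - 990, - 935, - 902, - 882.45, -787.57 , - 783, - 727, - 655, - 637, - 565, - 265, - 156, - 91, - 135/2, -55.98,569/14,510,996] 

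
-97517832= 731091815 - 828609647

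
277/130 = 2 + 17/130=2.13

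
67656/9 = 22552/3 = 7517.33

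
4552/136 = 33 + 8/17 = 33.47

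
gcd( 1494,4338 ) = 18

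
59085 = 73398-14313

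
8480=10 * 848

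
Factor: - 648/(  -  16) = 81/2  =  2^( - 1)*3^4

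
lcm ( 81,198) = 1782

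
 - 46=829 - 875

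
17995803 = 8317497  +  9678306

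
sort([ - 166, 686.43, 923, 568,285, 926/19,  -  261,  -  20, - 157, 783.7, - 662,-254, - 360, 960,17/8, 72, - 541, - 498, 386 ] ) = [ - 662, - 541, - 498,-360,-261,-254, - 166, - 157, - 20, 17/8, 926/19, 72,285,386, 568, 686.43, 783.7,  923, 960]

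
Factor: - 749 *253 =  -189497 = -7^1*11^1*23^1*107^1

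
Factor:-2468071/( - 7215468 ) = 2^( - 2)*3^( - 1 )*13^( - 1) * 23^(  -  1 )*43^1*2011^( - 1 )  *  57397^1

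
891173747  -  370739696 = 520434051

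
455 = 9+446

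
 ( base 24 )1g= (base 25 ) 1F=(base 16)28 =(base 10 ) 40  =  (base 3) 1111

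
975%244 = 243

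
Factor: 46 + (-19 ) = 27 = 3^3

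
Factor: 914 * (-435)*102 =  - 40554180 = -2^2*3^2*5^1*17^1*29^1*457^1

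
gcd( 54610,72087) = 1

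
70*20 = 1400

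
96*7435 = 713760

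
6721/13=517 = 517.00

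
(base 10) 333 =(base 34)9r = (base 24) DL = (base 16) 14d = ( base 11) 283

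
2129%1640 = 489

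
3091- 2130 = 961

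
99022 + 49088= 148110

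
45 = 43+2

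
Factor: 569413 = 13^1 * 43801^1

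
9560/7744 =1195/968   =  1.23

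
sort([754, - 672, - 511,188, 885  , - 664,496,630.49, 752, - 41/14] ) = [ - 672, - 664, - 511, - 41/14,188,  496,  630.49, 752,754,885] 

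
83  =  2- - 81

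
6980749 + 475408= 7456157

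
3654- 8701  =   - 5047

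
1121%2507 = 1121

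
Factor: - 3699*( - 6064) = 2^4* 3^3*137^1*379^1 = 22430736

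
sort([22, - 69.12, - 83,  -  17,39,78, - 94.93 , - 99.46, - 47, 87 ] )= [ - 99.46, - 94.93, - 83, - 69.12, - 47, -17, 22, 39, 78, 87 ]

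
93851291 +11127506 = 104978797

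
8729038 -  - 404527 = 9133565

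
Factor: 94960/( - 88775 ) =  - 2^4*5^ ( - 1)*53^(-1) * 67^(-1 )*1187^1  =  - 18992/17755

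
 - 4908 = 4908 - 9816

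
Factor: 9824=2^5 * 307^1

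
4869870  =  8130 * 599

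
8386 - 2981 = 5405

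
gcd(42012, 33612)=12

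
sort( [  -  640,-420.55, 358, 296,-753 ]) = [ - 753, - 640, - 420.55, 296 , 358]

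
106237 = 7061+99176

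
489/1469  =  489/1469 = 0.33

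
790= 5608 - 4818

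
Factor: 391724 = 2^2*97931^1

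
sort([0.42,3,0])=[ 0, 0.42,3]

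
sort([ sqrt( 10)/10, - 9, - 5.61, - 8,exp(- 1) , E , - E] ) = [ - 9,-8, - 5.61,-E,sqrt( 10)/10,exp( - 1),E] 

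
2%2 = 0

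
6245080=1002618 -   -  5242462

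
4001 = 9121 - 5120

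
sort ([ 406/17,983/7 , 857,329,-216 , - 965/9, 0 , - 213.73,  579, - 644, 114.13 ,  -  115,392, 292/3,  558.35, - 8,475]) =[ - 644 , - 216 , - 213.73,-115,-965/9, - 8, 0, 406/17,292/3,114.13,983/7,  329,392,  475, 558.35, 579,857 ]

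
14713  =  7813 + 6900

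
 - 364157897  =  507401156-871559053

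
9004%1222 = 450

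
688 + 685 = 1373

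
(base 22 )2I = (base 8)76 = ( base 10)62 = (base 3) 2022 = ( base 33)1t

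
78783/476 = 78783/476 = 165.51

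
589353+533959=1123312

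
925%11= 1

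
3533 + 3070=6603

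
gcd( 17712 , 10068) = 12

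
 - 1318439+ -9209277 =-10527716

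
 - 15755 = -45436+29681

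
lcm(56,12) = 168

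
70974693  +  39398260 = 110372953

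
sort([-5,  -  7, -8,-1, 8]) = [-8 , - 7, - 5,  -  1,8]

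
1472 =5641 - 4169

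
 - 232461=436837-669298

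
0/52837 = 0 = 0.00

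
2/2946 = 1/1473 = 0.00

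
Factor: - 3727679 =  - 23^1*41^1*59^1*67^1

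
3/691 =3/691=0.00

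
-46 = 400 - 446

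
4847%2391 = 65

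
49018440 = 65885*744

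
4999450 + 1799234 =6798684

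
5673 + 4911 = 10584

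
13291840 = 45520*292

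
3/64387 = 3/64387 = 0.00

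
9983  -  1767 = 8216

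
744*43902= 32663088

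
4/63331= 4/63331   =  0.00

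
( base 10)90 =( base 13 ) 6c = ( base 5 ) 330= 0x5A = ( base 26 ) 3C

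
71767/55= 1304+47/55  =  1304.85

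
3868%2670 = 1198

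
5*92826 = 464130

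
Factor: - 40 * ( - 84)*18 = 2^6*3^3*5^1* 7^1 = 60480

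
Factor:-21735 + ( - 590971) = -2^1 *83^1 * 3691^1 = - 612706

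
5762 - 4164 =1598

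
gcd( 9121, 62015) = 1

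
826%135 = 16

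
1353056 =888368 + 464688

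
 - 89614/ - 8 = 44807/4 = 11201.75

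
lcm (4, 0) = 0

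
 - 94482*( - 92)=8692344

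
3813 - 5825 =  -2012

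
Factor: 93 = 3^1 * 31^1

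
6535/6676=6535/6676 = 0.98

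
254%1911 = 254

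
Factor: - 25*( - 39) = 3^1 * 5^2*13^1 = 975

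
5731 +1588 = 7319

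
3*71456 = 214368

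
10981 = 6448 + 4533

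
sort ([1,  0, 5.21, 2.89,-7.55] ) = [-7.55,  0 , 1, 2.89, 5.21]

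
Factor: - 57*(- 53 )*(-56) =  - 2^3*3^1*7^1 * 19^1*53^1= - 169176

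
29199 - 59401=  - 30202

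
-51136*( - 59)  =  3017024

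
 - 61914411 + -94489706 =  - 156404117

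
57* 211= 12027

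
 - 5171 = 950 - 6121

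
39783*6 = 238698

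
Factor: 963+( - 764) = 199=199^1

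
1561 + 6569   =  8130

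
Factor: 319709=13^1*24593^1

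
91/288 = 91/288 = 0.32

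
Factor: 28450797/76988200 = 2^( -3) *3^1*5^( -2)*179^1*52981^1*384941^( - 1 ) 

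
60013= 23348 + 36665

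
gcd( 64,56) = 8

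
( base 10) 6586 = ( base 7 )25126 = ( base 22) DD8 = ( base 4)1212322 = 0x19BA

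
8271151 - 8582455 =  - 311304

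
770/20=77/2 = 38.50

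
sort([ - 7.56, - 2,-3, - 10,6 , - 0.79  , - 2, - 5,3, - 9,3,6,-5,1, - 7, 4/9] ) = [ - 10, - 9, -7.56 ,-7,-5, - 5 , - 3, - 2,  -  2, - 0.79,4/9, 1,  3,3 , 6,6]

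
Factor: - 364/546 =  - 2/3 = - 2^1*3^( - 1)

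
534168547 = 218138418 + 316030129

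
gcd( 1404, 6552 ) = 468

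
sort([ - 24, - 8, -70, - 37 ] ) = [ - 70, - 37, - 24,-8]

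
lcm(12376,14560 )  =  247520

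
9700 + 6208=15908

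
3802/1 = 3802 = 3802.00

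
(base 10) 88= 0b1011000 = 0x58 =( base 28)34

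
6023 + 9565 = 15588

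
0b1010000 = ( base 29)2m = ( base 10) 80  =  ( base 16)50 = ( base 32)2G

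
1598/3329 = 1598/3329 = 0.48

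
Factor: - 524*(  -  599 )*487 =152857612=2^2*131^1*487^1*599^1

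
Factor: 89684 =2^2*7^1 *3203^1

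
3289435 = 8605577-5316142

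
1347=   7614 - 6267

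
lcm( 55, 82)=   4510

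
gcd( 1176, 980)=196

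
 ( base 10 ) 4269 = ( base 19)BFD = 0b1000010101101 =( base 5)114034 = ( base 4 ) 1002231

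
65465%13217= 12597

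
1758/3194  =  879/1597 = 0.55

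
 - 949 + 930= - 19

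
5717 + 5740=11457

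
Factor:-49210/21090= - 7/3 = -3^ (-1)*7^1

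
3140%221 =46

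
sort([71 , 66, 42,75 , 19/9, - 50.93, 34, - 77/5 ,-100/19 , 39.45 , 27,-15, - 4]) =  [-50.93 , - 77/5 , - 15, - 100/19,-4, 19/9, 27, 34,  39.45,42, 66, 71, 75 ]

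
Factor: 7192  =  2^3 * 29^1*31^1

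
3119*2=6238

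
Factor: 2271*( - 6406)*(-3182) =46291818732 = 2^2*3^1*37^1*43^1*757^1*3203^1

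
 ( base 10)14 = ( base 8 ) 16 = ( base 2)1110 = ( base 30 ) E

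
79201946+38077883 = 117279829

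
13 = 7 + 6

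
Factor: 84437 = 84437^1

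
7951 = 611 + 7340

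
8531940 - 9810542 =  - 1278602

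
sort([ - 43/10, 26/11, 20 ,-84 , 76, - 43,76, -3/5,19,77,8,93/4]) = [-84, - 43, - 43/10 ,-3/5,  26/11,8 , 19 , 20, 93/4, 76, 76, 77 ] 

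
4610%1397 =419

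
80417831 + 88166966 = 168584797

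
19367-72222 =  - 52855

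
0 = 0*2355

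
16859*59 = 994681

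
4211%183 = 2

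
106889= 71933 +34956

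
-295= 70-365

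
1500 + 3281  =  4781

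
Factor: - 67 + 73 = 2^1*3^1= 6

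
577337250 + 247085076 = 824422326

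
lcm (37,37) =37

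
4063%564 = 115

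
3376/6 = 562 + 2/3 = 562.67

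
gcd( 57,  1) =1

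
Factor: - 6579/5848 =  - 9/8 = - 2^( - 3)*3^2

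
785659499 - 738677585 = 46981914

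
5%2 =1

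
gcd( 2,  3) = 1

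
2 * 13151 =26302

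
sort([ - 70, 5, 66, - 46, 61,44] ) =[  -  70 , - 46,5, 44,  61, 66 ] 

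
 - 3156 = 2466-5622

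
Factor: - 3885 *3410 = -2^1*3^1 * 5^2*7^1*11^1*31^1* 37^1= - 13247850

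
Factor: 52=2^2*13^1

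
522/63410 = 261/31705 = 0.01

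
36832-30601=6231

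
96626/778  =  124 + 77/389 = 124.20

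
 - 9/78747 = -3/26249 = - 0.00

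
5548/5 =5548/5 = 1109.60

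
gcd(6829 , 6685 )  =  1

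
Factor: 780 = 2^2*3^1 * 5^1*13^1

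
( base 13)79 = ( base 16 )64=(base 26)3m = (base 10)100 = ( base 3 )10201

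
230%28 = 6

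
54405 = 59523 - 5118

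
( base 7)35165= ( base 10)9014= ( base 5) 242024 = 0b10001100110110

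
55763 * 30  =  1672890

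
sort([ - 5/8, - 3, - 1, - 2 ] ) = [- 3, - 2, - 1, - 5/8 ] 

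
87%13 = 9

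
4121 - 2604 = 1517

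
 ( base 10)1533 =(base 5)22113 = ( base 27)22L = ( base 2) 10111111101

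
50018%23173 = 3672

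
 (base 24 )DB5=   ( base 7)31421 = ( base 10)7757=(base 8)17115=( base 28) 9p1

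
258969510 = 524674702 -265705192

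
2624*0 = 0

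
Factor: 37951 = 37951^1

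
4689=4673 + 16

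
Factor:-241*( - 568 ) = 136888 = 2^3 * 71^1*241^1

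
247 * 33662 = 8314514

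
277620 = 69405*4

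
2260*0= 0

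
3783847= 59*64133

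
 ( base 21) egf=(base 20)g65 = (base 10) 6525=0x197D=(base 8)14575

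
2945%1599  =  1346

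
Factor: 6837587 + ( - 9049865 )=-2212278 =- 2^1*3^1*17^1*23^2*41^1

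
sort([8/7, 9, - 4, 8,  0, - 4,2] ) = [ - 4, - 4, 0 , 8/7, 2,8, 9 ]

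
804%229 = 117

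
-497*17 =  - 8449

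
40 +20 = 60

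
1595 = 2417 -822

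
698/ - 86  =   - 349/43 = - 8.12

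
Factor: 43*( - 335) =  - 14405=- 5^1*43^1 * 67^1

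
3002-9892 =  - 6890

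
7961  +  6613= 14574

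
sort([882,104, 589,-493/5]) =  [ - 493/5,104,589, 882]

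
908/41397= 908/41397 = 0.02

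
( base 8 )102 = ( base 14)4a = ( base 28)2a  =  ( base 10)66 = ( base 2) 1000010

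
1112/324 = 278/81 =3.43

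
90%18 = 0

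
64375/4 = 16093+3/4 =16093.75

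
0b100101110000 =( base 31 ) 2ft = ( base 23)4d1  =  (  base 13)113B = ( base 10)2416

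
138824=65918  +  72906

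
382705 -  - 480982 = 863687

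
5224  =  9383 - 4159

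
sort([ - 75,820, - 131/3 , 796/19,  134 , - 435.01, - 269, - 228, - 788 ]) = [ - 788, -435.01, - 269, - 228, - 75, - 131/3,796/19,  134,820]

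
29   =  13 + 16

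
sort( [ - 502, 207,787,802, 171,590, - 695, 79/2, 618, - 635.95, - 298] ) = [  -  695, - 635.95, - 502,-298, 79/2, 171, 207,590,618, 787,802] 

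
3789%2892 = 897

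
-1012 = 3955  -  4967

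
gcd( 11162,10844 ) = 2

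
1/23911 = 1/23911  =  0.00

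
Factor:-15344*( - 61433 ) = 942627952= 2^4*7^1*23^1*137^1*2671^1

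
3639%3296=343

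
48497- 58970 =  - 10473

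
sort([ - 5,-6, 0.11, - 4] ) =[ - 6,-5,-4, 0.11 ] 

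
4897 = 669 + 4228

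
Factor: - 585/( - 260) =2^( - 2)*3^2 = 9/4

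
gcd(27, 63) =9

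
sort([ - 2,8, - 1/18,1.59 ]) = [ - 2, - 1/18,1.59, 8]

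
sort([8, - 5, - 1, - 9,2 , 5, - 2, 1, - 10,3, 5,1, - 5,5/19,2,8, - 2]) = [-10, - 9, - 5, - 5,  -  2, - 2, - 1,5/19,1,1 , 2,2,3, 5,5, 8, 8 ]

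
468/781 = 468/781 = 0.60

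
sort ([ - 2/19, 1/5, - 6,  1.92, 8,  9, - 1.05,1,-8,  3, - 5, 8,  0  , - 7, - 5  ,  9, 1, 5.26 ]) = [ - 8, -7,-6, - 5,  -  5, - 1.05, - 2/19, 0, 1/5,1, 1, 1.92,  3,5.26 , 8, 8,9, 9]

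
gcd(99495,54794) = 1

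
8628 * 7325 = 63200100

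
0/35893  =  0  =  0.00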